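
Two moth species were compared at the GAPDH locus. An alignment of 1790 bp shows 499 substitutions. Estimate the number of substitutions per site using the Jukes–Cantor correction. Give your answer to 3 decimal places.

p = 499/1790 ≈ 0.278771.
d = −(3/4) ln(1 − 4p/3) = −0.75 ln(1 − 0.371695) = −0.75 ln(0.628305)
  = −0.75 × (-0.464730) = 0.348548 substitutions/site.

0.349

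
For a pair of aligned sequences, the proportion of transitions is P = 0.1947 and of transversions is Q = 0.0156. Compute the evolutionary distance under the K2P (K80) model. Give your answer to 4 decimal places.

Under the Kimura two-parameter model, d = −½ ln(1 − 2P − Q) − ¼ ln(1 − 2Q).
1 − 2P − Q = 0.595, giving −½ ln(0.595) = 0.259597.
1 − 2Q = 0.9688, giving −¼ ln(0.9688) = 0.007924.
d = 0.259597 + 0.007924 = 0.267521.

0.2675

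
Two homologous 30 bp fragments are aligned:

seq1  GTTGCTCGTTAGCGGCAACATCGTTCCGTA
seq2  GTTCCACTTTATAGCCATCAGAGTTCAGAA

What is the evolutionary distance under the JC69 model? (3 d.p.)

0.503

The sequences differ at 11 of 30 sites, so p = 11/30 ≈ 0.366667.
d = −(3/4) ln(1 − 4p/3) = −0.75 ln(1 − 0.488889) = −0.75 ln(0.511111)
  = −0.75 × (-0.671168) = 0.503376 substitutions/site.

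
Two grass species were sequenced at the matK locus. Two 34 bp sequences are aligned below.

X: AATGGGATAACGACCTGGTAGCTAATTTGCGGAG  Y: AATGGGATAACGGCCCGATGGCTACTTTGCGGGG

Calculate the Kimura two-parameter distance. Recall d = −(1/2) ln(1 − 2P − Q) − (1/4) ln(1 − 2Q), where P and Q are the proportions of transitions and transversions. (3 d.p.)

Of 34 sites, 5 differences are transitions and 1 are transversions, so P = 5/34 ≈ 0.147059 and Q = 1/34 ≈ 0.029412.
Under the Kimura two-parameter model, d = −½ ln(1 − 2P − Q) − ¼ ln(1 − 2Q).
1 − 2P − Q = 0.67647, giving −½ ln(0.67647) = 0.195434.
1 − 2Q = 0.941176, giving −¼ ln(0.941176) = 0.015156.
d = 0.195434 + 0.015156 = 0.210590.

0.211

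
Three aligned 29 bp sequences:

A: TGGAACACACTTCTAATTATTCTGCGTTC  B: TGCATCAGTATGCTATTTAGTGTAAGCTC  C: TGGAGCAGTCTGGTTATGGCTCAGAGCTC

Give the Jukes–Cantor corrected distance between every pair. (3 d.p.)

d(A,B) = 0.602, d(A,C) = 0.602, d(B,C) = 0.602

A–B: 12/29 sites differ → p ≈ 0.413793, d = −0.75 ln(1 − 0.551724) = 0.601760 ≈ 0.602.
A–C: 12/29 sites differ → p ≈ 0.413793, d = −0.75 ln(1 − 0.551724) = 0.601760 ≈ 0.602.
B–C: 12/29 sites differ → p ≈ 0.413793, d = −0.75 ln(1 − 0.551724) = 0.601760 ≈ 0.602.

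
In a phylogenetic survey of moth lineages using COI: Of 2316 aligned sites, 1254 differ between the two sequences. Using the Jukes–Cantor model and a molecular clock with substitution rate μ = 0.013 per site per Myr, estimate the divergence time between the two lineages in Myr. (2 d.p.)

p = 1254/2316 ≈ 0.541451.
d = −(3/4) ln(1 − 4p/3) = −0.75 ln(1 − 0.721935) = −0.75 ln(0.278065)
  = −0.75 × (-1.279900) = 0.959925 substitutions/site.
Under a molecular clock d = 2μt, so t = d/(2μ) = 0.959925 / (2 × 0.013) = 36.92 Myr.

36.92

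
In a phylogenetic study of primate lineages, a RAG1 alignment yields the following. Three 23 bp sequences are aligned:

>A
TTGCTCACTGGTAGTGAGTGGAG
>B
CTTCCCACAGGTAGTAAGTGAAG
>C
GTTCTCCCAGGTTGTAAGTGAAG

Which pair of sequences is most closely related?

B and C

A–B: 6/23 differ, p = 0.261, d = 0.321.
A–C: 7/23 differ, p = 0.304, d = 0.390.
B–C: 4/23 differ, p = 0.174, d = 0.198.
The smallest distance is between B and C.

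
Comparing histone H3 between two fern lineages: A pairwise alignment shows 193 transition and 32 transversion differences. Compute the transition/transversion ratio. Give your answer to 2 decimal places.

R = 193/32 = 6.03125 ≈ 6.03 (to 2 d.p.).

6.03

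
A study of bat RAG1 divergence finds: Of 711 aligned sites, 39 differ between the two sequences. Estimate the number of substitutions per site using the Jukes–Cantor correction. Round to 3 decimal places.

0.057

p = 39/711 ≈ 0.054852.
d = −(3/4) ln(1 − 4p/3) = −0.75 ln(1 − 0.073136) = −0.75 ln(0.926864)
  = −0.75 × (-0.075948) = 0.056961 substitutions/site.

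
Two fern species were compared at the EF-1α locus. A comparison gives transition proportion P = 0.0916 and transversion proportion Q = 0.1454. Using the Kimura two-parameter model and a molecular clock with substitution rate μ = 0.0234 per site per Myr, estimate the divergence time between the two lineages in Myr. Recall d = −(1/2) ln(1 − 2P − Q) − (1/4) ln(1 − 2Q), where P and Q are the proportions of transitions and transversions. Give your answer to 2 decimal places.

6.09

Under the Kimura two-parameter model, d = −½ ln(1 − 2P − Q) − ¼ ln(1 − 2Q).
1 − 2P − Q = 0.6714, giving −½ ln(0.6714) = 0.199195.
1 − 2Q = 0.7092, giving −¼ ln(0.7092) = 0.085904.
d = 0.199195 + 0.085904 = 0.285099.
Under a molecular clock d = 2μt, so t = d/(2μ) = 0.285099 / (2 × 0.0234) = 6.09 Myr.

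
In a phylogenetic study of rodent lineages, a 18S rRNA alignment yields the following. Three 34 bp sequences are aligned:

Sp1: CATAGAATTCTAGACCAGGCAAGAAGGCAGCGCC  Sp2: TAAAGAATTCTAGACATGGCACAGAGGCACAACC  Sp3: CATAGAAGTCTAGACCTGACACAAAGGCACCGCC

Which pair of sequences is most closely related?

Sp1 and Sp3

Sp1–Sp2: 10/34 differ, p = 0.294, d = 0.373.
Sp1–Sp3: 6/34 differ, p = 0.176, d = 0.201.
Sp2–Sp3: 8/34 differ, p = 0.235, d = 0.282.
The smallest distance is between Sp1 and Sp3.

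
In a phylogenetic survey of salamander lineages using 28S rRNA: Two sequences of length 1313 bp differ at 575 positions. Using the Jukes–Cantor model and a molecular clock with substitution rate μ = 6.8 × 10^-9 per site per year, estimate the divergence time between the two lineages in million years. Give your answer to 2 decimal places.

p = 575/1313 ≈ 0.437928.
d = −(3/4) ln(1 − 4p/3) = −0.75 ln(1 − 0.583904) = −0.75 ln(0.416096)
  = −0.75 × (-0.876839) = 0.657629 substitutions/site.
Under a molecular clock d = 2μt, so t = d/(2μ) = 0.657629 / (2 × 6.8 × 10^-9) = 48.36 million years.

48.36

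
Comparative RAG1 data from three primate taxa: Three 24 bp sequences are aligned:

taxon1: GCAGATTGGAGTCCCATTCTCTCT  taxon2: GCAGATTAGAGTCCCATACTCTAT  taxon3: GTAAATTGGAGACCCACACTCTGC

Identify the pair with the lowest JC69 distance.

taxon1–taxon2: 3/24 differ, p = 0.125, d = 0.137.
taxon1–taxon3: 7/24 differ, p = 0.292, d = 0.369.
taxon2–taxon3: 7/24 differ, p = 0.292, d = 0.369.
The smallest distance is between taxon1 and taxon2.

taxon1 and taxon2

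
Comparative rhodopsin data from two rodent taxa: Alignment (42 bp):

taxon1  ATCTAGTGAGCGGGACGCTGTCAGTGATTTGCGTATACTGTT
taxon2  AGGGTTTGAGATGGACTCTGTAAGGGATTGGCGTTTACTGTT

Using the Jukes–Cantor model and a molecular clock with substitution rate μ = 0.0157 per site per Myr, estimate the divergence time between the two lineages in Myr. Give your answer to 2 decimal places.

The sequences differ at 12 of 42 sites, so p = 12/42 ≈ 0.285714.
d = −(3/4) ln(1 − 4p/3) = −0.75 ln(1 − 0.380952) = −0.75 ln(0.619048)
  = −0.75 × (-0.479572) = 0.359679 substitutions/site.
Under a molecular clock d = 2μt, so t = d/(2μ) = 0.359679 / (2 × 0.0157) = 11.45 Myr.

11.45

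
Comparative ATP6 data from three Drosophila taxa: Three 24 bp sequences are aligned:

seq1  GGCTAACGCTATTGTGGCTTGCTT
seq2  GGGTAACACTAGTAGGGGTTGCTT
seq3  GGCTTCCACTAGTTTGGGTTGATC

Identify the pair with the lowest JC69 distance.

seq1–seq2: 6/24 differ, p = 0.250, d = 0.304.
seq1–seq3: 8/24 differ, p = 0.333, d = 0.441.
seq2–seq3: 7/24 differ, p = 0.292, d = 0.369.
The smallest distance is between seq1 and seq2.

seq1 and seq2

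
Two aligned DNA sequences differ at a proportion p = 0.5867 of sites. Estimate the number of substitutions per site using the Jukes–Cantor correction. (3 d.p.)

d = −(3/4) ln(1 − 4p/3) = −0.75 ln(1 − 0.782267) = −0.75 ln(0.217733)
  = −0.75 × (-1.524486) = 1.143365 substitutions/site.

1.143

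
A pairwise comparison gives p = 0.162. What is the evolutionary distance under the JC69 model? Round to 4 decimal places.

0.1825

d = −(3/4) ln(1 − 4p/3) = −0.75 ln(1 − 0.216) = −0.75 ln(0.784)
  = −0.75 × (-0.243346) = 0.182510 substitutions/site.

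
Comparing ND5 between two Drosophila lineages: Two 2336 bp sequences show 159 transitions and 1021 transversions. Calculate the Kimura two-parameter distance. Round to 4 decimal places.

P = 159/2336 ≈ 0.068065 and Q = 1021/2336 ≈ 0.437072.
Under the Kimura two-parameter model, d = −½ ln(1 − 2P − Q) − ¼ ln(1 − 2Q).
1 − 2P − Q = 0.426798, giving −½ ln(0.426798) = 0.425722.
1 − 2Q = 0.125856, giving −¼ ln(0.125856) = 0.518154.
d = 0.425722 + 0.518154 = 0.943876.

0.9439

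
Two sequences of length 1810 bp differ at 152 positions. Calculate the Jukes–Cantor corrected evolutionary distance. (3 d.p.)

0.089

p = 152/1810 ≈ 0.083978.
d = −(3/4) ln(1 − 4p/3) = −0.75 ln(1 − 0.111971) = −0.75 ln(0.888029)
  = −0.75 × (-0.118751) = 0.089063 substitutions/site.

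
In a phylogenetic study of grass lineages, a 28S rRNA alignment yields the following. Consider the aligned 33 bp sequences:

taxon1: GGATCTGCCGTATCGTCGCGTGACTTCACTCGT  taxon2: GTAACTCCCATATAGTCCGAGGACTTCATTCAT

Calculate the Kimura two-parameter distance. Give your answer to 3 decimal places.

Of 33 sites, 4 differences are transitions and 7 are transversions, so P = 4/33 ≈ 0.121212 and Q = 7/33 ≈ 0.212121.
Under the Kimura two-parameter model, d = −½ ln(1 − 2P − Q) − ¼ ln(1 − 2Q).
1 − 2P − Q = 0.545455, giving −½ ln(0.545455) = 0.303067.
1 − 2Q = 0.575758, giving −¼ ln(0.575758) = 0.138017.
d = 0.303067 + 0.138017 = 0.441084.

0.441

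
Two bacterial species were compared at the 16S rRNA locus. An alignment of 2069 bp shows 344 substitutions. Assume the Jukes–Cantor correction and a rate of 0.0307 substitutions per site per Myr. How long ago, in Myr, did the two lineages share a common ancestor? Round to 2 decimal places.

3.06

p = 344/2069 ≈ 0.166264.
d = −(3/4) ln(1 − 4p/3) = −0.75 ln(1 − 0.221685) = −0.75 ln(0.778315)
  = −0.75 × (-0.250624) = 0.187968 substitutions/site.
Under a molecular clock d = 2μt, so t = d/(2μ) = 0.187968 / (2 × 0.0307) = 3.06 Myr.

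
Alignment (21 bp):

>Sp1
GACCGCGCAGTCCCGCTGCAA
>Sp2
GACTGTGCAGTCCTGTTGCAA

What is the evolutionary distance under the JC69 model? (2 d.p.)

0.22

The sequences differ at 4 of 21 sites (4, 6, 14, 16), so p = 4/21 ≈ 0.190476.
d = −(3/4) ln(1 − 4p/3) = −0.75 ln(1 − 0.253968) = −0.75 ln(0.746032)
  = −0.75 × (-0.292987) = 0.219740 substitutions/site.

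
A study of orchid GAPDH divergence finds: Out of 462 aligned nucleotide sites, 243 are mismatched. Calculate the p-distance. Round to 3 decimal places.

p = 243/462 = 0.525974… ≈ 0.526 (to 3 d.p.).

0.526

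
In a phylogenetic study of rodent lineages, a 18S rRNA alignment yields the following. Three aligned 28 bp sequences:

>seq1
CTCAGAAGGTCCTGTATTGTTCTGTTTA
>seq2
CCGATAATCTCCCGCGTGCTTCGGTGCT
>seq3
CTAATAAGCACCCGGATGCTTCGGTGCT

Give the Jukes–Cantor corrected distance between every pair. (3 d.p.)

seq1–seq2: 14/28 sites differ → p = 0.5, d = −0.75 ln(1 − 0.666667) = 0.823960 ≈ 0.824.
seq1–seq3: 12/28 sites differ → p ≈ 0.428571, d = −0.75 ln(1 − 0.571428) = 0.635472 ≈ 0.635.
seq2–seq3: 6/28 sites differ → p ≈ 0.214286, d = −0.75 ln(1 − 0.285715) = 0.252355 ≈ 0.252.

d(seq1,seq2) = 0.824, d(seq1,seq3) = 0.635, d(seq2,seq3) = 0.252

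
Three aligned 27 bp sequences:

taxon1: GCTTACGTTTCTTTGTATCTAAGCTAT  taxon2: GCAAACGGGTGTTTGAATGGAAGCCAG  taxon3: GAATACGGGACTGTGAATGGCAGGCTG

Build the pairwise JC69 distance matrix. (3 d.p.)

taxon1–taxon2: 10/27 sites differ → p ≈ 0.37037, d = −0.75 ln(1 − 0.493827) = 0.510658 ≈ 0.511.
taxon1–taxon3: 14/27 sites differ → p ≈ 0.518519, d = −0.75 ln(1 − 0.691359) = 0.881682 ≈ 0.882.
taxon2–taxon3: 8/27 sites differ → p ≈ 0.296296, d = −0.75 ln(1 − 0.395061) = 0.376971 ≈ 0.377.

d(taxon1,taxon2) = 0.511, d(taxon1,taxon3) = 0.882, d(taxon2,taxon3) = 0.377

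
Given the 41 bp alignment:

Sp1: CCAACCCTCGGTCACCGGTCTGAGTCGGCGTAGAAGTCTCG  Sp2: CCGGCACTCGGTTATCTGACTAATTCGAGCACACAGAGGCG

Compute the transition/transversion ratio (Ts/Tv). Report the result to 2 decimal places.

Transitions are A↔G and C↔T; transversions are all other mismatches.
Transitions: 7. Transversions: 12.
R = 7/12 = 0.583333… ≈ 0.58 (to 2 d.p.).

0.58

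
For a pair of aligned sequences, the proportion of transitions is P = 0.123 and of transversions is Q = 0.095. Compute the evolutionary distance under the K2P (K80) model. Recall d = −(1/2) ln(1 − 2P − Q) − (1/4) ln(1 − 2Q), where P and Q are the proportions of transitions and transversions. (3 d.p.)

Under the Kimura two-parameter model, d = −½ ln(1 − 2P − Q) − ¼ ln(1 − 2Q).
1 − 2P − Q = 0.659, giving −½ ln(0.659) = 0.208516.
1 − 2Q = 0.81, giving −¼ ln(0.81) = 0.052680.
d = 0.208516 + 0.052680 = 0.261196.

0.261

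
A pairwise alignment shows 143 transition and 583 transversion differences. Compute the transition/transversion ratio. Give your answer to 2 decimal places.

0.25

R = 143/583 = 0.245283… ≈ 0.25 (to 2 d.p.).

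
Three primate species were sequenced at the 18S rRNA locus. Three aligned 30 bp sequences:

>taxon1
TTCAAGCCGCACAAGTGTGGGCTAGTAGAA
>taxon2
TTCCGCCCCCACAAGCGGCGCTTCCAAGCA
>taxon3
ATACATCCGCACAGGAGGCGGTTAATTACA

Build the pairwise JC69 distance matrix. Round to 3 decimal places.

d(taxon1,taxon2) = 0.647, d(taxon1,taxon3) = 0.647, d(taxon2,taxon3) = 0.647

taxon1–taxon2: 13/30 sites differ → p ≈ 0.433333, d = −0.75 ln(1 − 0.577777) = 0.646666 ≈ 0.647.
taxon1–taxon3: 13/30 sites differ → p ≈ 0.433333, d = −0.75 ln(1 − 0.577777) = 0.646666 ≈ 0.647.
taxon2–taxon3: 13/30 sites differ → p ≈ 0.433333, d = −0.75 ln(1 − 0.577777) = 0.646666 ≈ 0.647.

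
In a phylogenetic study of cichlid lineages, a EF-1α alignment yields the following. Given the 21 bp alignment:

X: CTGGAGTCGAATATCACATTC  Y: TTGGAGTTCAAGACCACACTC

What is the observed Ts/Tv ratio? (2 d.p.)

Transitions are A↔G and C↔T; transversions are all other mismatches.
Transitions: 4. Transversions: 2.
R = 4/2 = 2.00.

2.00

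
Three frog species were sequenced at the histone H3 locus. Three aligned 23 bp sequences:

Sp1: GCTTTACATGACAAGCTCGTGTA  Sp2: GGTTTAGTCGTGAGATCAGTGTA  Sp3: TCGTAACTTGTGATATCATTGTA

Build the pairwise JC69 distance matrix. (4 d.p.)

d(Sp1,Sp2) = 0.7614, d(Sp1,Sp3) = 0.8922, d(Sp2,Sp3) = 0.4674

Sp1–Sp2: 11/23 sites differ → p ≈ 0.478261, d = −0.75 ln(1 − 0.637681) = 0.761423 ≈ 0.7614.
Sp1–Sp3: 12/23 sites differ → p ≈ 0.521739, d = −0.75 ln(1 − 0.695652) = 0.892188 ≈ 0.8922.
Sp2–Sp3: 8/23 sites differ → p ≈ 0.347826, d = −0.75 ln(1 − 0.463768) = 0.467391 ≈ 0.4674.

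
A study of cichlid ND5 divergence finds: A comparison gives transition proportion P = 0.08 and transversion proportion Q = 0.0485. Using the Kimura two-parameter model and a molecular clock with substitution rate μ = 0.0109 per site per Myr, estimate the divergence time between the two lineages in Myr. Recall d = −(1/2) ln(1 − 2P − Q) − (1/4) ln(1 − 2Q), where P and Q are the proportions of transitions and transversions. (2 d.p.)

6.53

Under the Kimura two-parameter model, d = −½ ln(1 − 2P − Q) − ¼ ln(1 − 2Q).
1 − 2P − Q = 0.7915, giving −½ ln(0.7915) = 0.116913.
1 − 2Q = 0.903, giving −¼ ln(0.903) = 0.025508.
d = 0.116913 + 0.025508 = 0.142421.
Under a molecular clock d = 2μt, so t = d/(2μ) = 0.142421 / (2 × 0.0109) = 6.53 Myr.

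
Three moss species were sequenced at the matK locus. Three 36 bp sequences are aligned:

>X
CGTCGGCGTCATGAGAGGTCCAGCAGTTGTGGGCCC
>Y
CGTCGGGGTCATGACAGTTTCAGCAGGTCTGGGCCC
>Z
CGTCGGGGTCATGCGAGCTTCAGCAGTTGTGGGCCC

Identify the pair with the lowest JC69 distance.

X–Y: 6/36 differ, p = 0.167, d = 0.188.
X–Z: 4/36 differ, p = 0.111, d = 0.120.
Y–Z: 5/36 differ, p = 0.139, d = 0.154.
The smallest distance is between X and Z.

X and Z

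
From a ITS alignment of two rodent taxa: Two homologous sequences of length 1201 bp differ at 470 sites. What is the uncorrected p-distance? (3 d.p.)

0.391

p = 470/1201 = 0.391340… ≈ 0.391 (to 3 d.p.).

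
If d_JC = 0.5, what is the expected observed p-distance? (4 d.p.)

0.3649

p = (3/4)(1 − e^(−4d/3)) = 0.75 × (1 − e^(-0.666667)) = 0.75 × (1 − 0.513417) = 0.364937.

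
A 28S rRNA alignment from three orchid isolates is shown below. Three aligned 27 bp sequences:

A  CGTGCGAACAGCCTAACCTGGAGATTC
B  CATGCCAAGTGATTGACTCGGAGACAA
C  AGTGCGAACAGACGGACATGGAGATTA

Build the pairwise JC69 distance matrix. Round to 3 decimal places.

d(A,B) = 0.673, d(A,C) = 0.264, d(B,C) = 0.588

A–B: 12/27 sites differ → p ≈ 0.444444, d = −0.75 ln(1 − 0.592592) = 0.673455 ≈ 0.673.
A–C: 6/27 sites differ → p ≈ 0.222222, d = −0.75 ln(1 − 0.296296) = 0.263548 ≈ 0.264.
B–C: 11/27 sites differ → p ≈ 0.407407, d = −0.75 ln(1 − 0.543209) = 0.587647 ≈ 0.588.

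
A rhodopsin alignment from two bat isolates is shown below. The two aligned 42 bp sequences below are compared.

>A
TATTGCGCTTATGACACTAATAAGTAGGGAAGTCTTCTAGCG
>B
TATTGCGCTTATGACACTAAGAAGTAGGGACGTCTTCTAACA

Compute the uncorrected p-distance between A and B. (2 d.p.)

The sequences differ at 4 of 42 positions (sites 21, 31, 40, 42).
p = 4/42 = 0.095238… ≈ 0.10 (to 2 d.p.).

0.10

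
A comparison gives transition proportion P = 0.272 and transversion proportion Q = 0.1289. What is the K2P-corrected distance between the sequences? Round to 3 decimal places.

0.633

Under the Kimura two-parameter model, d = −½ ln(1 − 2P − Q) − ¼ ln(1 − 2Q).
1 − 2P − Q = 0.3271, giving −½ ln(0.3271) = 0.558745.
1 − 2Q = 0.7422, giving −¼ ln(0.7422) = 0.074534.
d = 0.558745 + 0.074534 = 0.633279.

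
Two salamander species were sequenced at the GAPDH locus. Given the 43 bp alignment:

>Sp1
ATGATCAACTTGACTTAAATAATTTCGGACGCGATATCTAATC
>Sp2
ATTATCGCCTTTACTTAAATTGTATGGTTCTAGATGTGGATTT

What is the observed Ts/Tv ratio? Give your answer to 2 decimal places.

0.31

Transitions are A↔G and C↔T; transversions are all other mismatches.
Transitions: 4. Transversions: 13.
R = 4/13 = 0.307692… ≈ 0.31 (to 2 d.p.).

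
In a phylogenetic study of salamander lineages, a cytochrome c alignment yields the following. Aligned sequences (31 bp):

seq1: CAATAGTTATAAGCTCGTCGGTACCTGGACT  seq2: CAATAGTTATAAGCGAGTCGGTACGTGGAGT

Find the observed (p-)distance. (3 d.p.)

0.129

The sequences differ at 4 of 31 positions (sites 15, 16, 25, 30).
p = 4/31 = 0.129032… ≈ 0.129 (to 3 d.p.).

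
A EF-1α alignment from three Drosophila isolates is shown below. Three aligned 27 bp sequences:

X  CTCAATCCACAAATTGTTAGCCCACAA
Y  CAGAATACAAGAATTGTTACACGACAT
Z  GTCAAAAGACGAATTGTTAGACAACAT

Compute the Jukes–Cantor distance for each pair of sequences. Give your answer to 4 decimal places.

d(X,Y) = 0.4408, d(X,Z) = 0.3770, d(Y,Z) = 0.3770

X–Y: 9/27 sites differ → p ≈ 0.333333, d = −0.75 ln(1 − 0.444444) = 0.440839 ≈ 0.4408.
X–Z: 8/27 sites differ → p ≈ 0.296296, d = −0.75 ln(1 − 0.395061) = 0.376971 ≈ 0.3770.
Y–Z: 8/27 sites differ → p ≈ 0.296296, d = −0.75 ln(1 − 0.395061) = 0.376971 ≈ 0.3770.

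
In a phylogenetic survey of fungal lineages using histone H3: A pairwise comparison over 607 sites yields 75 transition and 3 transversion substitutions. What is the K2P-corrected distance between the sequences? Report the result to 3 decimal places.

P = 75/607 ≈ 0.123558 and Q = 3/607 ≈ 0.004942.
Under the Kimura two-parameter model, d = −½ ln(1 − 2P − Q) − ¼ ln(1 − 2Q).
1 − 2P − Q = 0.747942, giving −½ ln(0.747942) = 0.145215.
1 − 2Q = 0.990116, giving −¼ ln(0.990116) = 0.002483.
d = 0.145215 + 0.002483 = 0.147698.

0.148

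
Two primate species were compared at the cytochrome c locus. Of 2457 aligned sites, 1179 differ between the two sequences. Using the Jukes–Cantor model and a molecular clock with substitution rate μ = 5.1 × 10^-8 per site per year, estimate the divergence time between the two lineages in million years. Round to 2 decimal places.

p = 1179/2457 ≈ 0.479853.
d = −(3/4) ln(1 − 4p/3) = −0.75 ln(1 − 0.639804) = −0.75 ln(0.360196)
  = −0.75 × (-1.021107) = 0.765830 substitutions/site.
Under a molecular clock d = 2μt, so t = d/(2μ) = 0.765830 / (2 × 5.1 × 10^-8) = 7.51 million years.

7.51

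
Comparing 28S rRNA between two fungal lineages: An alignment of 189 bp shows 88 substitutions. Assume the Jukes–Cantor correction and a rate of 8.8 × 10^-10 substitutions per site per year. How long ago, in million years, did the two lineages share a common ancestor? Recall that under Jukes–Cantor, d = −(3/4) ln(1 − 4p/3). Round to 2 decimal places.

p = 88/189 ≈ 0.465608.
d = −(3/4) ln(1 − 4p/3) = −0.75 ln(1 − 0.620811) = −0.75 ln(0.379189)
  = −0.75 × (-0.969721) = 0.727291 substitutions/site.
Under a molecular clock d = 2μt, so t = d/(2μ) = 0.727291 / (2 × 8.8 × 10^-10) = 413.23 million years.

413.23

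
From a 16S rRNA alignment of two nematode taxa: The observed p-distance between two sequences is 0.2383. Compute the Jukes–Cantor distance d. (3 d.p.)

d = −(3/4) ln(1 − 4p/3) = −0.75 ln(1 − 0.317733) = −0.75 ln(0.682267)
  = −0.75 × (-0.382334) = 0.286751 substitutions/site.

0.287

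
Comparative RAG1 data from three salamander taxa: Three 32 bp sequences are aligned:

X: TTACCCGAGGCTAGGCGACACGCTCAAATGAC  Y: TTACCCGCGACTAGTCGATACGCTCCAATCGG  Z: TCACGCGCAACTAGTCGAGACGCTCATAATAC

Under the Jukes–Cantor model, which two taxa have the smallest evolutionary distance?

X–Y: 8/32 differ, p = 0.250, d = 0.304.
X–Z: 10/32 differ, p = 0.313, d = 0.404.
Y–Z: 10/32 differ, p = 0.313, d = 0.404.
The smallest distance is between X and Y.

X and Y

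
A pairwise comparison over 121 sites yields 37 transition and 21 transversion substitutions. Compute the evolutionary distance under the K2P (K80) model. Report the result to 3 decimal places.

P = 37/121 ≈ 0.305785 and Q = 21/121 ≈ 0.173554.
Under the Kimura two-parameter model, d = −½ ln(1 − 2P − Q) − ¼ ln(1 − 2Q).
1 − 2P − Q = 0.214876, giving −½ ln(0.214876) = 0.768847.
1 − 2Q = 0.652892, giving −¼ ln(0.652892) = 0.106586.
d = 0.768847 + 0.106586 = 0.875433.

0.875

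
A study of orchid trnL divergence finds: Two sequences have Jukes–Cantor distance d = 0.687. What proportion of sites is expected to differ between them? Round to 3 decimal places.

0.450

p = (3/4)(1 − e^(−4d/3)) = 0.75 × (1 − e^(-0.916)) = 0.75 × (1 − 0.400116) = 0.449913.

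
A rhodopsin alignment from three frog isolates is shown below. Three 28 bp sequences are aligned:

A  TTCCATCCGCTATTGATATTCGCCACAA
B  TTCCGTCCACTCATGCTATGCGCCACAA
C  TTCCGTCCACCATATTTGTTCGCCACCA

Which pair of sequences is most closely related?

A and B

A–B: 6/28 differ, p = 0.214, d = 0.252.
A–C: 8/28 differ, p = 0.286, d = 0.360.
B–C: 9/28 differ, p = 0.321, d = 0.420.
The smallest distance is between A and B.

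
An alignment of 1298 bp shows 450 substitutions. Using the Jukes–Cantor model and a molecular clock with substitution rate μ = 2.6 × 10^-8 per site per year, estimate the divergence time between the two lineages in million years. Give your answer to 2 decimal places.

8.95

p = 450/1298 ≈ 0.346687.
d = −(3/4) ln(1 − 4p/3) = −0.75 ln(1 − 0.462249) = −0.75 ln(0.537751)
  = −0.75 × (-0.620360) = 0.465270 substitutions/site.
Under a molecular clock d = 2μt, so t = d/(2μ) = 0.465270 / (2 × 2.6 × 10^-8) = 8.95 million years.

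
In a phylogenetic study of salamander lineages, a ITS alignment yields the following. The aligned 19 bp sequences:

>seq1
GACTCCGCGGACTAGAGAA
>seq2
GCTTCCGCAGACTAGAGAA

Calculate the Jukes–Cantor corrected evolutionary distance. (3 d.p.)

0.177

The sequences differ at 3 of 19 sites (2, 3, 9), so p = 3/19 ≈ 0.157895.
d = −(3/4) ln(1 − 4p/3) = −0.75 ln(1 − 0.210527) = −0.75 ln(0.789473)
  = −0.75 × (-0.236390) = 0.177293 substitutions/site.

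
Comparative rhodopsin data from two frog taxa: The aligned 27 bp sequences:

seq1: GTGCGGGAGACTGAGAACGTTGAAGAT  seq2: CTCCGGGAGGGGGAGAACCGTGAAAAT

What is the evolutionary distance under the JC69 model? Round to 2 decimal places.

The sequences differ at 8 of 27 sites (1, 3, 10, 11, 12, 19, 20, 25), so p = 8/27 ≈ 0.296296.
d = −(3/4) ln(1 − 4p/3) = −0.75 ln(1 − 0.395061) = −0.75 ln(0.604939)
  = −0.75 × (-0.502628) = 0.376971 substitutions/site.

0.38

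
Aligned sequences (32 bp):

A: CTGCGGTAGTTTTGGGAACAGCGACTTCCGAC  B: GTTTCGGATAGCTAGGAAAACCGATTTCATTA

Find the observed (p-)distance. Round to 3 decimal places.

0.531

The sequences differ at 17 of 32 positions.
p = 17/32 = 0.53125 ≈ 0.531 (to 3 d.p.).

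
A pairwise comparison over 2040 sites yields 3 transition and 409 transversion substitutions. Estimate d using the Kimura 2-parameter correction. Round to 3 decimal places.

P = 3/2040 ≈ 0.001471 and Q = 409/2040 ≈ 0.20049.
Under the Kimura two-parameter model, d = −½ ln(1 − 2P − Q) − ¼ ln(1 − 2Q).
1 − 2P − Q = 0.796568, giving −½ ln(0.796568) = 0.113721.
1 − 2Q = 0.59902, giving −¼ ln(0.59902) = 0.128115.
d = 0.113721 + 0.128115 = 0.241836.

0.242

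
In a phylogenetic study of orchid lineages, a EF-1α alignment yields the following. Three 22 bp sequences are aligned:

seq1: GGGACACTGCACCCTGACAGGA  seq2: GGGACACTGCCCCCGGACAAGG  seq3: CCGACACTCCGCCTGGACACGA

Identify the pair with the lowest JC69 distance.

seq1–seq2: 4/22 differ, p = 0.182, d = 0.208.
seq1–seq3: 7/22 differ, p = 0.318, d = 0.414.
seq2–seq3: 7/22 differ, p = 0.318, d = 0.414.
The smallest distance is between seq1 and seq2.

seq1 and seq2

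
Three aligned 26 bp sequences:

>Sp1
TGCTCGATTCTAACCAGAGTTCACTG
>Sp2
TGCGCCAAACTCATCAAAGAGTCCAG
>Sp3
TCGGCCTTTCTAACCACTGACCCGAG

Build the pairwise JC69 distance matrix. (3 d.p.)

d(Sp1,Sp2) = 0.717, d(Sp1,Sp3) = 0.717, d(Sp2,Sp3) = 0.717

Sp1–Sp2: 12/26 sites differ → p ≈ 0.461538, d = −0.75 ln(1 − 0.615384) = 0.716632 ≈ 0.717.
Sp1–Sp3: 12/26 sites differ → p ≈ 0.461538, d = −0.75 ln(1 − 0.615384) = 0.716632 ≈ 0.717.
Sp2–Sp3: 12/26 sites differ → p ≈ 0.461538, d = −0.75 ln(1 − 0.615384) = 0.716632 ≈ 0.717.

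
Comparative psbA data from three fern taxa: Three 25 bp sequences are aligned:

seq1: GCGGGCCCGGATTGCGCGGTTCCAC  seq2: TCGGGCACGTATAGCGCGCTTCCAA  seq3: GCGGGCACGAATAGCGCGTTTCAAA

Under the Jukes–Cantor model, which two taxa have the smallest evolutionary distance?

seq1–seq2: 6/25 differ, p = 0.240, d = 0.289.
seq1–seq3: 6/25 differ, p = 0.240, d = 0.289.
seq2–seq3: 4/25 differ, p = 0.160, d = 0.180.
The smallest distance is between seq2 and seq3.

seq2 and seq3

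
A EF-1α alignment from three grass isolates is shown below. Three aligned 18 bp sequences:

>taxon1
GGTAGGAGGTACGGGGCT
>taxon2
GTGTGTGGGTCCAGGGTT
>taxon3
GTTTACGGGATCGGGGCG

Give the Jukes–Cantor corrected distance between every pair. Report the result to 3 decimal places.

taxon1–taxon2: 8/18 sites differ → p ≈ 0.444444, d = −0.75 ln(1 − 0.592592) = 0.673455 ≈ 0.673.
taxon1–taxon3: 8/18 sites differ → p ≈ 0.444444, d = −0.75 ln(1 − 0.592592) = 0.673455 ≈ 0.673.
taxon2–taxon3: 8/18 sites differ → p ≈ 0.444444, d = −0.75 ln(1 − 0.592592) = 0.673455 ≈ 0.673.

d(taxon1,taxon2) = 0.673, d(taxon1,taxon3) = 0.673, d(taxon2,taxon3) = 0.673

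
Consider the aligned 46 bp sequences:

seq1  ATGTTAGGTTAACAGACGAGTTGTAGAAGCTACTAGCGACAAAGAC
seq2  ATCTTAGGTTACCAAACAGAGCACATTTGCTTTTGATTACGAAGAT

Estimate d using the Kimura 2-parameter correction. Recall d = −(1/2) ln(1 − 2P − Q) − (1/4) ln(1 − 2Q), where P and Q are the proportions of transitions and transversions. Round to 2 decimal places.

0.78

Of 46 sites, 13 differences are transitions and 8 are transversions, so P = 13/46 ≈ 0.282609 and Q = 8/46 ≈ 0.173913.
Under the Kimura two-parameter model, d = −½ ln(1 − 2P − Q) − ¼ ln(1 − 2Q).
1 − 2P − Q = 0.260869, giving −½ ln(0.260869) = 0.671868.
1 − 2Q = 0.652174, giving −¼ ln(0.652174) = 0.106861.
d = 0.671868 + 0.106861 = 0.778729.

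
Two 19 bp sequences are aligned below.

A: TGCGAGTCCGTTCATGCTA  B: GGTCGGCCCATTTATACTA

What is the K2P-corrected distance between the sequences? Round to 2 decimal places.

Of 19 sites, 6 differences are transitions and 2 are transversions, so P = 6/19 ≈ 0.315789 and Q = 2/19 ≈ 0.105263.
Under the Kimura two-parameter model, d = −½ ln(1 − 2P − Q) − ¼ ln(1 − 2Q).
1 − 2P − Q = 0.263159, giving −½ ln(0.263159) = 0.667498.
1 − 2Q = 0.789474, giving −¼ ln(0.789474) = 0.059097.
d = 0.667498 + 0.059097 = 0.726595.

0.73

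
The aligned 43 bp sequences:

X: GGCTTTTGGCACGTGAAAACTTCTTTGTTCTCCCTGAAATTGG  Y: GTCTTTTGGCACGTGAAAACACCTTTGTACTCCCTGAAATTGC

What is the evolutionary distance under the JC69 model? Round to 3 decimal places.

0.126

The sequences differ at 5 of 43 sites (2, 21, 22, 29, 43), so p = 5/43 ≈ 0.116279.
d = −(3/4) ln(1 − 4p/3) = −0.75 ln(1 − 0.155039) = −0.75 ln(0.844961)
  = −0.75 × (-0.168465) = 0.126349 substitutions/site.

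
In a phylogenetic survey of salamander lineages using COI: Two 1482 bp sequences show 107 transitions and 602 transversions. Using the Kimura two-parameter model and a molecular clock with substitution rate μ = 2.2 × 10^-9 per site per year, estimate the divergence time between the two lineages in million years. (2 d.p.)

P = 107/1482 ≈ 0.0722 and Q = 602/1482 ≈ 0.406208.
Under the Kimura two-parameter model, d = −½ ln(1 − 2P − Q) − ¼ ln(1 − 2Q).
1 − 2P − Q = 0.449392, giving −½ ln(0.449392) = 0.399930.
1 − 2Q = 0.187584, giving −¼ ln(0.187584) = 0.418382.
d = 0.399930 + 0.418382 = 0.818312.
Under a molecular clock d = 2μt, so t = d/(2μ) = 0.818312 / (2 × 2.2 × 10^-9) = 185.98 million years.

185.98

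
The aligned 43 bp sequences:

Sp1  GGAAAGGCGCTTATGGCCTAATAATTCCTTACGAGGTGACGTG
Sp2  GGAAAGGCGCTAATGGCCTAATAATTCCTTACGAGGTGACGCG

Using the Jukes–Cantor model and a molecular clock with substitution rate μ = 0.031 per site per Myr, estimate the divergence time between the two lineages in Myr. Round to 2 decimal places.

The sequences differ at 2 of 43 sites (12, 42), so p = 2/43 ≈ 0.046512.
d = −(3/4) ln(1 − 4p/3) = −0.75 ln(1 − 0.062016) = −0.75 ln(0.937984)
  = −0.75 × (-0.064022) = 0.048017 substitutions/site.
Under a molecular clock d = 2μt, so t = d/(2μ) = 0.048017 / (2 × 0.031) = 0.77 Myr.

0.77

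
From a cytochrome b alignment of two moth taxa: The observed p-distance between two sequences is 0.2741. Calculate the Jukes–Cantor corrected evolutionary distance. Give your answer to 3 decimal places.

d = −(3/4) ln(1 − 4p/3) = −0.75 ln(1 − 0.365467) = −0.75 ln(0.634533)
  = −0.75 × (-0.454866) = 0.341150 substitutions/site.

0.341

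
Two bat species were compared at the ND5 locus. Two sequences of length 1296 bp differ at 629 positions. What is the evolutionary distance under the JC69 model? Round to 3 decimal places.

p = 629/1296 ≈ 0.48534.
d = −(3/4) ln(1 − 4p/3) = −0.75 ln(1 − 0.64712) = −0.75 ln(0.35288)
  = −0.75 × (-1.041627) = 0.781220 substitutions/site.

0.781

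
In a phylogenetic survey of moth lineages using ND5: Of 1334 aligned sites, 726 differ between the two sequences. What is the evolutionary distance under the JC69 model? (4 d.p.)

p = 726/1334 ≈ 0.544228.
d = −(3/4) ln(1 − 4p/3) = −0.75 ln(1 − 0.725637) = −0.75 ln(0.274363)
  = −0.75 × (-1.293303) = 0.969977 substitutions/site.

0.9700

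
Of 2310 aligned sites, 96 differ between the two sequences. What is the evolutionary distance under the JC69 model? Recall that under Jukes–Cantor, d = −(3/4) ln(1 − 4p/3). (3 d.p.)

0.043

p = 96/2310 ≈ 0.041558.
d = −(3/4) ln(1 − 4p/3) = −0.75 ln(1 − 0.055411) = −0.75 ln(0.944589)
  = −0.75 × (-0.057005) = 0.042754 substitutions/site.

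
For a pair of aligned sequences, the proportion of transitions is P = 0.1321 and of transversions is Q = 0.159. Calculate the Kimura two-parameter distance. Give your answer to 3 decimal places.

Under the Kimura two-parameter model, d = −½ ln(1 − 2P − Q) − ¼ ln(1 − 2Q).
1 − 2P − Q = 0.5768, giving −½ ln(0.5768) = 0.275130.
1 − 2Q = 0.682, giving −¼ ln(0.682) = 0.095681.
d = 0.275130 + 0.095681 = 0.370811.

0.371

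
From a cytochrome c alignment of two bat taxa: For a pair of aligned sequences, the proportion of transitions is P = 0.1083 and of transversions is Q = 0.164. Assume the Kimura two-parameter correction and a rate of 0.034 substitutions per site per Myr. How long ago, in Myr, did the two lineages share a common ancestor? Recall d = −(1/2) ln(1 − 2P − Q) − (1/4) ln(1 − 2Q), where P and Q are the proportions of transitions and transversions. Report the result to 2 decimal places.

4.98

Under the Kimura two-parameter model, d = −½ ln(1 − 2P − Q) − ¼ ln(1 − 2Q).
1 − 2P − Q = 0.6194, giving −½ ln(0.6194) = 0.239502.
1 − 2Q = 0.672, giving −¼ ln(0.672) = 0.099374.
d = 0.239502 + 0.099374 = 0.338876.
Under a molecular clock d = 2μt, so t = d/(2μ) = 0.338876 / (2 × 0.034) = 4.98 Myr.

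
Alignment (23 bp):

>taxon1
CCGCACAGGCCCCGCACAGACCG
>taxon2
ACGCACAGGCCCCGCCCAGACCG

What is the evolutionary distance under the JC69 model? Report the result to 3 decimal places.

The sequences differ at 2 of 23 sites (1, 16), so p = 2/23 ≈ 0.086957.
d = −(3/4) ln(1 − 4p/3) = −0.75 ln(1 − 0.115943) = −0.75 ln(0.884057)
  = −0.75 × (-0.123234) = 0.092426 substitutions/site.

0.092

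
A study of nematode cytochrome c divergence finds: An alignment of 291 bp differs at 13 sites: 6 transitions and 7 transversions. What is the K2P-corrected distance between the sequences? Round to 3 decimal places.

P = 6/291 ≈ 0.020619 and Q = 7/291 ≈ 0.024055.
Under the Kimura two-parameter model, d = −½ ln(1 − 2P − Q) − ¼ ln(1 − 2Q).
1 − 2P − Q = 0.934707, giving −½ ln(0.934707) = 0.033761.
1 − 2Q = 0.95189, giving −¼ ln(0.95189) = 0.012326.
d = 0.033761 + 0.012326 = 0.046087.

0.046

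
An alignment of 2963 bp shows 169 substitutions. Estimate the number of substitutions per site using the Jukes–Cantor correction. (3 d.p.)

p = 169/2963 ≈ 0.057037.
d = −(3/4) ln(1 − 4p/3) = −0.75 ln(1 − 0.076049) = −0.75 ln(0.923951)
  = −0.75 × (-0.079096) = 0.059322 substitutions/site.

0.059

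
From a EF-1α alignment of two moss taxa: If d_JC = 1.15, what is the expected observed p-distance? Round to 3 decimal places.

p = (3/4)(1 − e^(−4d/3)) = 0.75 × (1 − e^(-1.533333)) = 0.75 × (1 − 0.215815) = 0.588139.

0.588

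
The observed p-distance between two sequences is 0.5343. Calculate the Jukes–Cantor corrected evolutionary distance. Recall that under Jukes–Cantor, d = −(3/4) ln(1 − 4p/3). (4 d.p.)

0.9346

d = −(3/4) ln(1 − 4p/3) = −0.75 ln(1 − 0.7124) = −0.75 ln(0.2876)
  = −0.75 × (-1.246185) = 0.934639 substitutions/site.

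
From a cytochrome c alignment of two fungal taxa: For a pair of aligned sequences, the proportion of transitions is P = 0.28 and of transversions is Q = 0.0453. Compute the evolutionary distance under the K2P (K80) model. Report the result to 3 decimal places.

0.489

Under the Kimura two-parameter model, d = −½ ln(1 − 2P − Q) − ¼ ln(1 − 2Q).
1 − 2P − Q = 0.3947, giving −½ ln(0.3947) = 0.464815.
1 − 2Q = 0.9094, giving −¼ ln(0.9094) = 0.023743.
d = 0.464815 + 0.023743 = 0.488558.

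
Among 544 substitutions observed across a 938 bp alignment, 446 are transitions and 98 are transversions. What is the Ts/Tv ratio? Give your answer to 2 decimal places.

R = 446/98 = 4.551020… ≈ 4.55 (to 2 d.p.).

4.55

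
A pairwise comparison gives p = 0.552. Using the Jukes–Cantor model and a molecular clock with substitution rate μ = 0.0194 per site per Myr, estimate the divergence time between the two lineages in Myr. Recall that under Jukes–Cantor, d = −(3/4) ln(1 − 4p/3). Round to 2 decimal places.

d = −(3/4) ln(1 − 4p/3) = −0.75 ln(1 − 0.736) = −0.75 ln(0.264)
  = −0.75 × (-1.331806) = 0.998855 substitutions/site.
Under a molecular clock d = 2μt, so t = d/(2μ) = 0.998855 / (2 × 0.0194) = 25.74 Myr.

25.74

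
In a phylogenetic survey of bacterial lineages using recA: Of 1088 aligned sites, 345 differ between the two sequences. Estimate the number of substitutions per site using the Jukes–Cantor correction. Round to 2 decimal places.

0.41

p = 345/1088 ≈ 0.317096.
d = −(3/4) ln(1 − 4p/3) = −0.75 ln(1 − 0.422795) = −0.75 ln(0.577205)
  = −0.75 × (-0.549558) = 0.412169 substitutions/site.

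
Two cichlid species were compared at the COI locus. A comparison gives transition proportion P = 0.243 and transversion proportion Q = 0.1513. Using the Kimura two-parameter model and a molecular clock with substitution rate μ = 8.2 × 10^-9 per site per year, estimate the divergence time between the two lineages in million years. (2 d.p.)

Under the Kimura two-parameter model, d = −½ ln(1 − 2P − Q) − ¼ ln(1 − 2Q).
1 − 2P − Q = 0.3627, giving −½ ln(0.3627) = 0.507090.
1 − 2Q = 0.6974, giving −¼ ln(0.6974) = 0.090099.
d = 0.507090 + 0.090099 = 0.597189.
Under a molecular clock d = 2μt, so t = d/(2μ) = 0.597189 / (2 × 8.2 × 10^-9) = 36.41 million years.

36.41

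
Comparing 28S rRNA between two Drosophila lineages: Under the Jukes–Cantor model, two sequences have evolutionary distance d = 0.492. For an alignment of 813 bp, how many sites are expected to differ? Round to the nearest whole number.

Invert JC69: p = (3/4)(1 − e^(−4d/3)) = 0.75 × (1 − e^(-0.656)) = 0.75 × (1 − 0.518923) = 0.360808.
Expected differing sites = pL ≈ 0.360808 × 813 = 293.336904 ≈ 293.

293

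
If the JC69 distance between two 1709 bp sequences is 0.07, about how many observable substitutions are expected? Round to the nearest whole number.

Invert JC69: p = (3/4)(1 − e^(−4d/3)) = 0.75 × (1 − e^(-0.093333)) = 0.75 × (1 − 0.910890) = 0.066833.
Expected differing sites = pL ≈ 0.066833 × 1709 = 114.217597 ≈ 114.

114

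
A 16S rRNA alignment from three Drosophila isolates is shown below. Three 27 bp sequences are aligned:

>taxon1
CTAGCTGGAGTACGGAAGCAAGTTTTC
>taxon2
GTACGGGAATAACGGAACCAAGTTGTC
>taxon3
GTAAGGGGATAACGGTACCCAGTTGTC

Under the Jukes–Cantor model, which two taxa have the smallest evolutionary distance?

taxon2 and taxon3

taxon1–taxon2: 9/27 differ, p = 0.333, d = 0.441.
taxon1–taxon3: 10/27 differ, p = 0.370, d = 0.511.
taxon2–taxon3: 4/27 differ, p = 0.148, d = 0.165.
The smallest distance is between taxon2 and taxon3.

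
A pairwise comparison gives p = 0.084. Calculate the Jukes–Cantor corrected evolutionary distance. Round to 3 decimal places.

0.089

d = −(3/4) ln(1 − 4p/3) = −0.75 ln(1 − 0.112) = −0.75 ln(0.888)
  = −0.75 × (-0.118784) = 0.089088 substitutions/site.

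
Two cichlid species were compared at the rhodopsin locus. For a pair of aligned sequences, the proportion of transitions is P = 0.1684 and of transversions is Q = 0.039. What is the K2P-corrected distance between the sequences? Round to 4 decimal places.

Under the Kimura two-parameter model, d = −½ ln(1 − 2P − Q) − ¼ ln(1 − 2Q).
1 − 2P − Q = 0.6242, giving −½ ln(0.6242) = 0.235642.
1 − 2Q = 0.922, giving −¼ ln(0.922) = 0.020303.
d = 0.235642 + 0.020303 = 0.255945.

0.2559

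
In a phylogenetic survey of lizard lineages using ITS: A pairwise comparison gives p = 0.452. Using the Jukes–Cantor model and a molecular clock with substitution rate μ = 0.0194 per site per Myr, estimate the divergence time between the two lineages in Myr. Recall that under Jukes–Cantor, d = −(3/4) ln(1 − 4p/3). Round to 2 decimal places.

d = −(3/4) ln(1 − 4p/3) = −0.75 ln(1 − 0.602667) = −0.75 ln(0.397333)
  = −0.75 × (-0.922981) = 0.692236 substitutions/site.
Under a molecular clock d = 2μt, so t = d/(2μ) = 0.692236 / (2 × 0.0194) = 17.84 Myr.

17.84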